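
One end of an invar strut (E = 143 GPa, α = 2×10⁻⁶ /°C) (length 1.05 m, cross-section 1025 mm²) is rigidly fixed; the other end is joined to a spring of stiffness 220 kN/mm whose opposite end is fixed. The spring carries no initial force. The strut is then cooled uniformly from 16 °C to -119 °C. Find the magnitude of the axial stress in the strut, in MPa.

σ ≈ 23.6 MPa (tensile)

Free thermal contraction: δ_free = αΔT L = 2×10⁻⁶ × 135 × 1050 = 0.2835 mm.
With a force P in the spring, the elastic change of the strut is PL/(AE) and that of the spring is P/k; compatibility requires their sum to equal δ_free.
P [ L/(AE) + 1/k ] = δ_free → P [ 1050/(1025×143×10³) + 1/(220×10³) ] = 0.2835.
P = 0.2835 / 1.171×10⁻⁵ = 24210 N.
σ = P/A = 24210/1025 = 23.62 MPa.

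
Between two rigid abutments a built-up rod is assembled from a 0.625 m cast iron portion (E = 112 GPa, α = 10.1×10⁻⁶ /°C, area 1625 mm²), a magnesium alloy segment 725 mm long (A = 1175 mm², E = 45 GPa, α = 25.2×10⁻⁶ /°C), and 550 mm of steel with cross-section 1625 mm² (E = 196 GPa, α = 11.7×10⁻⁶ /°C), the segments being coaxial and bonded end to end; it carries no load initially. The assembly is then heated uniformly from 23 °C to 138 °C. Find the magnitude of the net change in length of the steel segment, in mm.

Free thermal expansion of the whole bar: Σ αᵢΔT Lᵢ = 10.1×10⁻⁶×115×625 + 25.2×10⁻⁶×115×725 + 11.7×10⁻⁶×115×550 = 3.567 mm.
Since the ends are fixed, an axial force P builds up, equal in every segment, with P · Σ Lᵢ/(AᵢEᵢ) = δ_free.
The series flexibility is Σ Lᵢ/(AᵢEᵢ) = 625/(1625×112×10³) + 725/(1175×45×10³) + 550/(1625×196×10³) = 1.887×10⁻⁵ mm/N.
So P = 3.567 / 1.887×10⁻⁵ = 189 kN, compressive.
For the steel segment, free thermal change = 11.7×10⁻⁶×115×550 = 0.74 mm and elastic change from P = 189000×550/(1625×196×10³) = 0.3264 mm; these oppose, so the net change is 0.414 mm (segment lengthens).

|ΔL| ≈ 0.414 mm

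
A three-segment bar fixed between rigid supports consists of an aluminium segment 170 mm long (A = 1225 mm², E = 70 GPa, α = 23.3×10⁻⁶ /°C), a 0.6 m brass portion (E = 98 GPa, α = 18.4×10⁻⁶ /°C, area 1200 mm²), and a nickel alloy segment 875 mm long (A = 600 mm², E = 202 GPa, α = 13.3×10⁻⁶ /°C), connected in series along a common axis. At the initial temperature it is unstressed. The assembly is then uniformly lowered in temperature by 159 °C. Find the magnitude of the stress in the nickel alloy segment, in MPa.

σ ≈ 494 MPa (tensile)

With the walls removed the bar would change length by δ_free = Σ αᵢΔT Lᵢ = 23.3×10⁻⁶×159×170 + 18.4×10⁻⁶×159×600 + 13.3×10⁻⁶×159×875 = 4.236 mm.
Since the ends are fixed, an axial force P builds up, equal in every segment, with P · Σ Lᵢ/(AᵢEᵢ) = δ_free.
Σ Lᵢ/(AᵢEᵢ) = 170/(1225×70×10³) + 600/(1200×98×10³) + 875/(600×202×10³) = 1.43×10⁻⁵ mm/N.
Hence P = δ_free / Σ(L/AE) = 4.236/1.43×10⁻⁵ = 296.1 kN (tensile).
σ_{nickel alloy} = P / A = 296100 / 600 = 493.5 MPa.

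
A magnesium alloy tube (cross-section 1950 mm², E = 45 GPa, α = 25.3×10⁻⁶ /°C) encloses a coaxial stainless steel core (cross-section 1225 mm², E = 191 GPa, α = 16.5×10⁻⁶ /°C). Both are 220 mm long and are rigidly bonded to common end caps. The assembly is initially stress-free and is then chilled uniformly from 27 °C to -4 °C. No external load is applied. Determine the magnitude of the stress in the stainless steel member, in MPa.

The magnesium alloy has the larger α, so on cooling it would change length more than the stainless steel if both were free. The rigid plates force a common final length, so the magnesium alloy is put into tension and the stainless steel into compression, with equal and opposite forces P (no external load).
Compatibility of the two members (thermal + elastic change equal): (α₁ − α₂)ΔT = P·[1/(A₁E₁) + 1/(A₂E₂)].
|α₁ − α₂|·ΔT = 8.8×10⁻⁶ × 31 = 0.0002728.
1/(A₁E₁) + 1/(A₂E₂) = 1/(1950×45×10³) + 1/(1225×191×10³) = 1.567×10⁻⁸ N⁻¹.
So P = 0.0002728 / 1.567×10⁻⁸ = 17.41 kN.
σ_{stainless steel} = P/A₂ = 17410/1225 = 14.21 MPa, compressive.

σ ≈ 14.2 MPa (compressive)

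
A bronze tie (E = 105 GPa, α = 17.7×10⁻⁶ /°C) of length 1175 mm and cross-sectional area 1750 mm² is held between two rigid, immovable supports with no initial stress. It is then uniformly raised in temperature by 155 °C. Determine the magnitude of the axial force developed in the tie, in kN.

P ≈ 504 kN (compressive)

The ends cannot move, so σ = EαΔT = 105×10³ × 17.7×10⁻⁶ × 155 = 288.1 MPa.
P = AEαΔT = 1750 × 105×10³ × 17.7×10⁻⁶ × 155 = 504.1 kN (compressive).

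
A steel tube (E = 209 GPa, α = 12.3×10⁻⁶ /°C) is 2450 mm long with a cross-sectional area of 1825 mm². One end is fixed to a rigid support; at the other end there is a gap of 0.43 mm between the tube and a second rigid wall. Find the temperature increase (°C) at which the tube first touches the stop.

ΔT ≈ 14.3 °C

Contact occurs when the free expansion equals the gap: αΔT L = 0.43 mm.
So ΔT = g/(αL) = 0.43/(12.3×10⁻⁶ × 2450) = 14.27 °C.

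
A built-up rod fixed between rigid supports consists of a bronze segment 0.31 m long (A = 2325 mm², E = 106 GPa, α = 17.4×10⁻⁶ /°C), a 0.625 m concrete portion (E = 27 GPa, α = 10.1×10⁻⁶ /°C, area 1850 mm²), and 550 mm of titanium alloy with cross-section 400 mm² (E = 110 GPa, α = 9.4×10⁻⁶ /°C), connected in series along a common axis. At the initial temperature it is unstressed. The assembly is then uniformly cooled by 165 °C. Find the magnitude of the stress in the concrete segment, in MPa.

With the walls removed the bar would change length by δ_free = Σ αᵢΔT Lᵢ = 17.4×10⁻⁶×165×310 + 10.1×10⁻⁶×165×625 + 9.4×10⁻⁶×165×550 = 2.785 mm.
The walls prevent any net length change, so an axial force P (same in every segment) develops. Compatibility: P · Σ Lᵢ/(AᵢEᵢ) = δ_free.
The series flexibility is Σ Lᵢ/(AᵢEᵢ) = 310/(2325×106×10³) + 625/(1850×27×10³) + 550/(400×110×10³) = 2.627×10⁻⁵ mm/N.
So P = 2.785 / 2.627×10⁻⁵ = 106 kN, tensile.
σ_{concrete} = P / A = 106000 / 1850 = 57.3 MPa.

σ ≈ 57.3 MPa (tensile)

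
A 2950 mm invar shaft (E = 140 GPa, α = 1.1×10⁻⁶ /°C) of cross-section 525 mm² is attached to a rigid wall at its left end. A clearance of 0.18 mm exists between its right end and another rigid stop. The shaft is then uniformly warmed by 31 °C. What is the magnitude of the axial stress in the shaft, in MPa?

Free thermal elongation = αΔT L = 1.1×10⁻⁶ × 31 × 2950 = 0.1006 mm.
Since δ_free = 0.101 mm is less than the 0.18 mm gap, the shaft never touches the wall. No axial force develops.

σ ≈ 0 MPa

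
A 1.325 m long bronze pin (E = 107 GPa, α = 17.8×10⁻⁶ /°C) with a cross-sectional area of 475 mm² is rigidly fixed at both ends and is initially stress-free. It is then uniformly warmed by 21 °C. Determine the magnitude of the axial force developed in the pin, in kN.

P ≈ 19 kN (compressive)

Full restraint means ε = 0, so the stress is σ = EαΔT = 107×10³ × 17.8×10⁻⁶ × 21 = 40 MPa.
P = AEαΔT = 475 × 107×10³ × 17.8×10⁻⁶ × 21 = 19 kN (compressive).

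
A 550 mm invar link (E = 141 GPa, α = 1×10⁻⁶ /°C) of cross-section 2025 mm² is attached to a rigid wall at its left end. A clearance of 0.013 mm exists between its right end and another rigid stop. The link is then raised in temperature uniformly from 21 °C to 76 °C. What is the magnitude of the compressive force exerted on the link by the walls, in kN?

P ≈ 8.96 kN

Unrestrained expansion: δ_free = αΔT L = 1×10⁻⁶ × 55 × 550 = 0.03025 mm.
The gap closes (δ_free > 0.013 mm) and the wall then resists a further 0.03025 − 0.013 = 0.01725 mm of expansion.
That suppressed elongation corresponds to σ = E·Δ/L = 141×10³ × 0.01725/550 = 4.422 MPa.
P = σA = 4.422 × 2025 = 8.955 kN.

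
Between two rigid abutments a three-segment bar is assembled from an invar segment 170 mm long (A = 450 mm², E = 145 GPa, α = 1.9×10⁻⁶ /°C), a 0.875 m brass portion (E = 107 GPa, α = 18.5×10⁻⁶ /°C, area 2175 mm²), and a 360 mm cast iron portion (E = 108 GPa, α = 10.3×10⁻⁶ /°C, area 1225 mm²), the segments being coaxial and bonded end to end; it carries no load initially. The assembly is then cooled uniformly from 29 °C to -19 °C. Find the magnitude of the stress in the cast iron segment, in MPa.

With the walls removed the bar would change length by δ_free = Σ αᵢΔT Lᵢ = 1.9×10⁻⁶×48×170 + 18.5×10⁻⁶×48×875 + 10.3×10⁻⁶×48×360 = 0.9705 mm.
The walls prevent any net length change, so an axial force P (same in every segment) develops. Compatibility: P · Σ Lᵢ/(AᵢEᵢ) = δ_free.
Σ Lᵢ/(AᵢEᵢ) = 170/(450×145×10³) + 875/(2175×107×10³) + 360/(1225×108×10³) = 9.086×10⁻⁶ mm/N.
So P = 0.9705 / 9.086×10⁻⁶ = 106.8 kN, tensile.
σ_{cast iron} = P / A = 106800 / 1225 = 87.19 MPa.

σ ≈ 87.2 MPa (tensile)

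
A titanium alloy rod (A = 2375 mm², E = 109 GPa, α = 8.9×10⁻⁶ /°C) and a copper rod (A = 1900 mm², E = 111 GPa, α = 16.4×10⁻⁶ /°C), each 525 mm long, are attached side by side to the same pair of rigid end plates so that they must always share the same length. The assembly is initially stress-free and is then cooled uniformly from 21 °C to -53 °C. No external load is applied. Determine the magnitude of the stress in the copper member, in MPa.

The copper has the larger α, so on cooling it would change length more than the titanium alloy if both were free. The rigid plates force a common final length, so the copper is put into tension and the titanium alloy into compression, with equal and opposite forces P (no external load).
Compatibility of the two members (thermal + elastic change equal): (α₁ − α₂)ΔT = P·[1/(A₁E₁) + 1/(A₂E₂)].
|α₁ − α₂|·ΔT = 7.5×10⁻⁶ × 74 = 0.000555.
1/(A₁E₁) + 1/(A₂E₂) = 1/(2375×109×10³) + 1/(1900×111×10³) = 8.604×10⁻⁹ N⁻¹.
So P = 0.000555 / 8.604×10⁻⁹ = 64.5 kN.
σ_{copper} = P/A₂ = 64500/1900 = 33.95 MPa, tensile.

σ ≈ 33.9 MPa (tensile)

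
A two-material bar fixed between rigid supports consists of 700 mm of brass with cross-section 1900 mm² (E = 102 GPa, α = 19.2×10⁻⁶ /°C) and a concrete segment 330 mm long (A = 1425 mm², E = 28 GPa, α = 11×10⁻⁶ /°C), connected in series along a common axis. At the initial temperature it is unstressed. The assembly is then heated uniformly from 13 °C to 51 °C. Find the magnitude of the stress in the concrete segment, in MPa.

Free thermal expansion of the whole bar: Σ αᵢΔT Lᵢ = 19.2×10⁻⁶×38×700 + 11×10⁻⁶×38×330 = 0.6487 mm.
The rigid supports impose zero overall length change; the single axial force P common to all segments must satisfy P Σ Lᵢ/(AᵢEᵢ) = δ_free.
The series flexibility is Σ Lᵢ/(AᵢEᵢ) = 700/(1900×102×10³) + 330/(1425×28×10³) = 1.188×10⁻⁵ mm/N.
So P = 0.6487 / 1.188×10⁻⁵ = 54.59 kN, compressive.
σ_{concrete} = P / A = 54590 / 1425 = 38.31 MPa.

σ ≈ 38.3 MPa (compressive)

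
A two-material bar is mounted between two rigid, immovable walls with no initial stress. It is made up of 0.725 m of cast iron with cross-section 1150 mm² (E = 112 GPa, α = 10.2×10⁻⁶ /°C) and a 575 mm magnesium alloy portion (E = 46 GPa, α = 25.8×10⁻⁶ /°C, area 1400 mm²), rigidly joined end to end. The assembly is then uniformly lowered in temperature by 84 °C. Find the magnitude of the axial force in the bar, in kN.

With the walls removed the bar would change length by δ_free = Σ αᵢΔT Lᵢ = 10.2×10⁻⁶×84×725 + 25.8×10⁻⁶×84×575 = 1.867 mm.
The rigid supports impose zero overall length change; the single axial force P common to all segments must satisfy P Σ Lᵢ/(AᵢEᵢ) = δ_free.
The series flexibility is Σ Lᵢ/(AᵢEᵢ) = 725/(1150×112×10³) + 575/(1400×46×10³) = 1.456×10⁻⁵ mm/N.
So P = 1.867 / 1.456×10⁻⁵ = 128.3 kN, tensile.

P ≈ 128 kN (tensile)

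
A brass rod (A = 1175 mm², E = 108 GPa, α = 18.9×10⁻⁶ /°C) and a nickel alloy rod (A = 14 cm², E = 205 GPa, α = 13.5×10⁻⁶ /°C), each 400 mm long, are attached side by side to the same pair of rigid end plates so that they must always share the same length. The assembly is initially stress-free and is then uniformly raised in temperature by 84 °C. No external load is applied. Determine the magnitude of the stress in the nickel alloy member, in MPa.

The brass has the larger α, so on heating it would change length more than the nickel alloy if both were free. The rigid plates force a common final length, so the brass is put into compression and the nickel alloy into tension, with equal and opposite forces P (no external load).
Setting the final lengths equal and cancelling L: (α₁ − α₂)ΔT = P/(A₁E₁) + P/(A₂E₂).
|α₁ − α₂|·ΔT = 5.4×10⁻⁶ × 84 = 0.0004536.
1/(A₁E₁) + 1/(A₂E₂) = 1/(1175×108×10³) + 1/(1400×205×10³) = 1.136×10⁻⁸ N⁻¹.
P = 0.0004536 / 1.136×10⁻⁸ = 39910 N = 39.91 kN.
σ_{nickel alloy} = P/A₂ = 39910/1400 = 28.51 MPa, tensile.

σ ≈ 28.5 MPa (tensile)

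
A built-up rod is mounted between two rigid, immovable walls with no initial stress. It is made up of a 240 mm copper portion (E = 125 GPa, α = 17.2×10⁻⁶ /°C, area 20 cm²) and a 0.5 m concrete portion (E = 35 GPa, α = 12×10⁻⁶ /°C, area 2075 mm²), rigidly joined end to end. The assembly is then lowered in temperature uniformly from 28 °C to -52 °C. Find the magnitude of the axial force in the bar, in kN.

With the walls removed the bar would change length by δ_free = Σ αᵢΔT Lᵢ = 17.2×10⁻⁶×80×240 + 12×10⁻⁶×80×500 = 0.8102 mm.
The walls prevent any net length change, so an axial force P (same in every segment) develops. Compatibility: P · Σ Lᵢ/(AᵢEᵢ) = δ_free.
The series flexibility is Σ Lᵢ/(AᵢEᵢ) = 240/(2000×125×10³) + 500/(2075×35×10³) = 7.845×10⁻⁶ mm/N.
Hence P = δ_free / Σ(L/AE) = 0.8102/7.845×10⁻⁶ = 103.3 kN (tensile).

P ≈ 103 kN (tensile)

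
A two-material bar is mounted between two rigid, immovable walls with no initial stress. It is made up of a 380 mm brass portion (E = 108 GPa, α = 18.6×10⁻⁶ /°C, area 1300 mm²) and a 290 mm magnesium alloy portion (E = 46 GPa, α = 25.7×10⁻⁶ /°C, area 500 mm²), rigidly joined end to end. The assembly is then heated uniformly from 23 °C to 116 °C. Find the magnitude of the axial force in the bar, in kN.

P ≈ 88.2 kN (compressive)

Free thermal expansion of the whole bar: Σ αᵢΔT Lᵢ = 18.6×10⁻⁶×93×380 + 25.7×10⁻⁶×93×290 = 1.35 mm.
The walls prevent any net length change, so an axial force P (same in every segment) develops. Compatibility: P · Σ Lᵢ/(AᵢEᵢ) = δ_free.
Σ Lᵢ/(AᵢEᵢ) = 380/(1300×108×10³) + 290/(500×46×10³) = 1.532×10⁻⁵ mm/N.
Hence P = δ_free / Σ(L/AE) = 1.35/1.532×10⁻⁵ = 88.18 kN (compressive).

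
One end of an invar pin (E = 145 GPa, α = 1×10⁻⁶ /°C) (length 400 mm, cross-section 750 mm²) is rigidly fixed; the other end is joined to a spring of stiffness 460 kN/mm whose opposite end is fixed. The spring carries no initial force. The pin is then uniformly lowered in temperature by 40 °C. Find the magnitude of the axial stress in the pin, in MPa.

σ ≈ 3.65 MPa (tensile)

The unrestrained thermal change is αΔT L = 1×10⁻⁶ × 40 × 400 = 0.016 mm.
Let P be the tensile force in the spring. The pin extends elastically by PL/(AE) and the spring stretches by P/k; together these equal δ_free.
So P = δ_free / [L/(AE) + 1/k] = 0.016 / [ 400/(750×145×10³) + 1/(460×10³) ].
P = 0.016 / 5.852×10⁻⁶ = 2734 N.
σ = P/A = 2734/750 = 3.645 MPa.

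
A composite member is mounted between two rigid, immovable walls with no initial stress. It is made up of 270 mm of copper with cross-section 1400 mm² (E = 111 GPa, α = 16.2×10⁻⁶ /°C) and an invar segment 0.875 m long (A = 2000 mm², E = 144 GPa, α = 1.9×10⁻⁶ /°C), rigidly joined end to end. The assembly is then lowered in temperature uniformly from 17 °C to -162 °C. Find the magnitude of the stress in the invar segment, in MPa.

σ ≈ 113 MPa (tensile)

If the supports were absent, the total length change would be Σ αᵢΔT Lᵢ = 16.2×10⁻⁶×179×270 + 1.9×10⁻⁶×179×875 = 1.081 mm.
The walls prevent any net length change, so an axial force P (same in every segment) develops. Compatibility: P · Σ Lᵢ/(AᵢEᵢ) = δ_free.
The series flexibility is Σ Lᵢ/(AᵢEᵢ) = 270/(1400×111×10³) + 875/(2000×144×10³) = 4.776×10⁻⁶ mm/N.
P = 1.081 / 4.776×10⁻⁶ = 226300 N = 226.3 kN, tensile.
σ_{invar} = P / A = 226300 / 2000 = 113.1 MPa.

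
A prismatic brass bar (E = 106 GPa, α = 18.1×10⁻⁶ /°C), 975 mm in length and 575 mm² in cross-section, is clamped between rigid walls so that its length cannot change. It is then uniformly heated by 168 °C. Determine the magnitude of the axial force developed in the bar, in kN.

The ends cannot move, so σ = EαΔT = 106×10³ × 18.1×10⁻⁶ × 168 = 322.3 MPa.
P = AEαΔT = 575 × 106×10³ × 18.1×10⁻⁶ × 168 = 185.3 kN (compressive).

P ≈ 185 kN (compressive)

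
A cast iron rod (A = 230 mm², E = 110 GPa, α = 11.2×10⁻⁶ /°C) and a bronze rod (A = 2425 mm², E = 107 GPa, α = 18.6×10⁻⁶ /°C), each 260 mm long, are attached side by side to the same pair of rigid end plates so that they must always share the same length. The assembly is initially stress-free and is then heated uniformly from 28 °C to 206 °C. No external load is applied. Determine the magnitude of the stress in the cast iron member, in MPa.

The bronze has the larger α, so on heating it would change length more than the cast iron if both were free. The rigid plates force a common final length, so the bronze is put into compression and the cast iron into tension, with equal and opposite forces P (no external load).
Equating the net (thermal + elastic) strains gives |α₁ − α₂|·ΔT = P·[1/(A₁E₁) + 1/(A₂E₂)].
|α₁ − α₂|·ΔT = 7.4×10⁻⁶ × 178 = 0.001317.
1/(A₁E₁) + 1/(A₂E₂) = 1/(230×110×10³) + 1/(2425×107×10³) = 4.338×10⁻⁸ N⁻¹.
P = 0.001317 / 4.338×10⁻⁸ = 30360 N = 30.36 kN.
σ_{cast iron} = P/A₁ = 30360/230 = 132 MPa, tensile.

σ ≈ 132 MPa (tensile)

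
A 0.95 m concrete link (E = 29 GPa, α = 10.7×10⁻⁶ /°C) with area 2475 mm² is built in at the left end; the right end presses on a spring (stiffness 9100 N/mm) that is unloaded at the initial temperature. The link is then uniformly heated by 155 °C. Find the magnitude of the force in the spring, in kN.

P ≈ 12.8 kN

Free thermal expansion: δ_free = αΔT L = 10.7×10⁻⁶ × 155 × 950 = 1.576 mm.
Let P be the compressive force at the spring. The link shortens elastically by PL/(AE) and the spring compresses by P/k; together these equal δ_free.
So P = δ_free / [L/(AE) + 1/k] = 1.576 / [ 950/(2475×29×10³) + 1/(9100) ].
P = 1.576 / 0.0001231 = 12800 N.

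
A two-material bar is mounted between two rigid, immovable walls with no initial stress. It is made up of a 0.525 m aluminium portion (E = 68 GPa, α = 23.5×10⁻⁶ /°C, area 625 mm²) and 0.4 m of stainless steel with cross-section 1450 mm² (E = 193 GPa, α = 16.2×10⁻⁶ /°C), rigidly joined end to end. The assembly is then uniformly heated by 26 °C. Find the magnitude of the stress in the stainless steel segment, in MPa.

Free thermal expansion of the whole bar: Σ αᵢΔT Lᵢ = 23.5×10⁻⁶×26×525 + 16.2×10⁻⁶×26×400 = 0.4893 mm.
The rigid supports impose zero overall length change; the single axial force P common to all segments must satisfy P Σ Lᵢ/(AᵢEᵢ) = δ_free.
The series flexibility is Σ Lᵢ/(AᵢEᵢ) = 525/(625×68×10³) + 400/(1450×193×10³) = 1.378×10⁻⁵ mm/N.
Hence P = δ_free / Σ(L/AE) = 0.4893/1.378×10⁻⁵ = 35.5 kN (compressive).
σ_{stainless steel} = P / A = 35500 / 1450 = 24.48 MPa.

σ ≈ 24.5 MPa (compressive)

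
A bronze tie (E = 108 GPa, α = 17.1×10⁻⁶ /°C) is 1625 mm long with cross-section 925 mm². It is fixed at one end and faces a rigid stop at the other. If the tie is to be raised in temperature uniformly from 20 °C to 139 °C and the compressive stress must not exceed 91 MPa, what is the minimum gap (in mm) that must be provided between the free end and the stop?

Free expansion if unrestrained: δ_free = αΔT L = 17.1×10⁻⁶ × 119 × 1625 = 3.307 mm.
A stress of 91 MPa corresponds to the wall pushing the tie back by σL/E = 91×1625/(108×10³) = 1.369 mm.
The gap must absorb the remainder: g_min = 3.307 − 1.369 = 1.937 mm.

g ≈ 1.94 mm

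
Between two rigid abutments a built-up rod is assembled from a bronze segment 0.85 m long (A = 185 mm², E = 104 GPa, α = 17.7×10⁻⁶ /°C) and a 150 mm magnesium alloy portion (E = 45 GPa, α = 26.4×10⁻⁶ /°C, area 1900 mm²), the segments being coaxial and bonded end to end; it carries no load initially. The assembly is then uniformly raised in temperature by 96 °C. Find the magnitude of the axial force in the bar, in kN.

P ≈ 39.7 kN (compressive)

If the supports were absent, the total length change would be Σ αᵢΔT Lᵢ = 17.7×10⁻⁶×96×850 + 26.4×10⁻⁶×96×150 = 1.824 mm.
The walls prevent any net length change, so an axial force P (same in every segment) develops. Compatibility: P · Σ Lᵢ/(AᵢEᵢ) = δ_free.
The series flexibility is Σ Lᵢ/(AᵢEᵢ) = 850/(185×104×10³) + 150/(1900×45×10³) = 4.593×10⁻⁵ mm/N.
Hence P = δ_free / Σ(L/AE) = 1.824/4.593×10⁻⁵ = 39.72 kN (compressive).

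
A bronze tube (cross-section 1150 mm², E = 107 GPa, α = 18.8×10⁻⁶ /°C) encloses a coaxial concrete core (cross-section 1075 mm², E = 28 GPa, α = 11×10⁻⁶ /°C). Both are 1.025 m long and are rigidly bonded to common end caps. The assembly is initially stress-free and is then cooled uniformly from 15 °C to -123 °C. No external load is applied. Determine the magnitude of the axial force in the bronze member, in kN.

The bronze has the larger α, so on cooling it would change length more than the concrete if both were free. The rigid plates force a common final length, so the bronze is put into tension and the concrete into compression, with equal and opposite forces P (no external load).
Compatibility of the two members (thermal + elastic change equal): (α₁ − α₂)ΔT = P·[1/(A₁E₁) + 1/(A₂E₂)].
|α₁ − α₂|·ΔT = 7.8×10⁻⁶ × 138 = 0.001076.
1/(A₁E₁) + 1/(A₂E₂) = 1/(1150×107×10³) + 1/(1075×28×10³) = 4.135×10⁻⁸ N⁻¹.
P = 0.001076 / 4.135×10⁻⁸ = 26030 N = 26.03 kN.

P ≈ 26 kN (tensile in the bronze)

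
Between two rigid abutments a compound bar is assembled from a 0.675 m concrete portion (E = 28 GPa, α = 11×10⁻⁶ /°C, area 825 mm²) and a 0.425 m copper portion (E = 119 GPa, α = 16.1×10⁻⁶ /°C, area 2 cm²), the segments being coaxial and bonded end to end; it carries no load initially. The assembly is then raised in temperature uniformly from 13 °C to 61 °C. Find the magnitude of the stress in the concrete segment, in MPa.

With the walls removed the bar would change length by δ_free = Σ αᵢΔT Lᵢ = 11×10⁻⁶×48×675 + 16.1×10⁻⁶×48×425 = 0.6848 mm.
Since the ends are fixed, an axial force P builds up, equal in every segment, with P · Σ Lᵢ/(AᵢEᵢ) = δ_free.
Σ Lᵢ/(AᵢEᵢ) = 675/(825×28×10³) + 425/(200×119×10³) = 4.708×10⁻⁵ mm/N.
So P = 0.6848 / 4.708×10⁻⁵ = 14.55 kN, compressive.
σ_{concrete} = P / A = 14550 / 825 = 17.63 MPa.

σ ≈ 17.6 MPa (compressive)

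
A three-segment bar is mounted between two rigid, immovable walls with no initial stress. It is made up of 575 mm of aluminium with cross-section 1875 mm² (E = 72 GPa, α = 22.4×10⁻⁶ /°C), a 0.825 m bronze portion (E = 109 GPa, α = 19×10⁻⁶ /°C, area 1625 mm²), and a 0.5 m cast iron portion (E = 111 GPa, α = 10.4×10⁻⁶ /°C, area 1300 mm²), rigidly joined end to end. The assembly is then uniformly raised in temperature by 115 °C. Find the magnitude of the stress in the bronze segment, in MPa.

With the walls removed the bar would change length by δ_free = Σ αᵢΔT Lᵢ = 22.4×10⁻⁶×115×575 + 19×10⁻⁶×115×825 + 10.4×10⁻⁶×115×500 = 3.882 mm.
Since the ends are fixed, an axial force P builds up, equal in every segment, with P · Σ Lᵢ/(AᵢEᵢ) = δ_free.
The series flexibility is Σ Lᵢ/(AᵢEᵢ) = 575/(1875×72×10³) + 825/(1625×109×10³) + 500/(1300×111×10³) = 1.238×10⁻⁵ mm/N.
Hence P = δ_free / Σ(L/AE) = 3.882/1.238×10⁻⁵ = 313.5 kN (compressive).
σ_{bronze} = P / A = 313500 / 1625 = 192.9 MPa.

σ ≈ 193 MPa (compressive)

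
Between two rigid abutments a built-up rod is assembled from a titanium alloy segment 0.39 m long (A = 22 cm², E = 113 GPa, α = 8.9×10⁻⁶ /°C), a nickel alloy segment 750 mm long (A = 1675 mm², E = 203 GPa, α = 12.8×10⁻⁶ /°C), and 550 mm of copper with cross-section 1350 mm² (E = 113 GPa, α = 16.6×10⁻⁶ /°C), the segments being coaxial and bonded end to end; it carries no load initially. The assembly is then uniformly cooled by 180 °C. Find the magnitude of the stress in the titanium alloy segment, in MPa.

σ ≈ 246 MPa (tensile)

With the walls removed the bar would change length by δ_free = Σ αᵢΔT Lᵢ = 8.9×10⁻⁶×180×390 + 12.8×10⁻⁶×180×750 + 16.6×10⁻⁶×180×550 = 3.996 mm.
The walls prevent any net length change, so an axial force P (same in every segment) develops. Compatibility: P · Σ Lᵢ/(AᵢEᵢ) = δ_free.
The series flexibility is Σ Lᵢ/(AᵢEᵢ) = 390/(2200×113×10³) + 750/(1675×203×10³) + 550/(1350×113×10³) = 7.38×10⁻⁶ mm/N.
So P = 3.996 / 7.38×10⁻⁶ = 541.5 kN, tensile.
σ_{titanium alloy} = P / A = 541500 / 2200 = 246.1 MPa.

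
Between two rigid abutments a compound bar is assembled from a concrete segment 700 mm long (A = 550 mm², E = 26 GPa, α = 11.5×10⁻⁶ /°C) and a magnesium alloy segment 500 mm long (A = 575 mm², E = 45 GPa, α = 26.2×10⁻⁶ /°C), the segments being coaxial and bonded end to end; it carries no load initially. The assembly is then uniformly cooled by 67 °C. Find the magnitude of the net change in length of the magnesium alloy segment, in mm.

With the walls removed the bar would change length by δ_free = Σ αᵢΔT Lᵢ = 11.5×10⁻⁶×67×700 + 26.2×10⁻⁶×67×500 = 1.417 mm.
Since the ends are fixed, an axial force P builds up, equal in every segment, with P · Σ Lᵢ/(AᵢEᵢ) = δ_free.
Σ Lᵢ/(AᵢEᵢ) = 700/(550×26×10³) + 500/(575×45×10³) = 6.827×10⁻⁵ mm/N.
So P = 1.417 / 6.827×10⁻⁵ = 20.76 kN, tensile.
For the magnesium alloy segment, free thermal change = 26.2×10⁻⁶×67×500 = 0.8777 mm and elastic change from P = 20760×500/(575×45×10³) = 0.4011 mm; these oppose, so the net change is 0.477 mm (segment shortens).

|ΔL| ≈ 0.477 mm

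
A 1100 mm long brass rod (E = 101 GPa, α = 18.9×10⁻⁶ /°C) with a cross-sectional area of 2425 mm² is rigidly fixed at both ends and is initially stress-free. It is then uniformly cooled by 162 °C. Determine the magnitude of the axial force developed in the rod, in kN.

Full restraint means ε = 0, so the stress is σ = EαΔT = 101×10³ × 18.9×10⁻⁶ × 162 = 309.2 MPa.
P = AEαΔT = 2425 × 101×10³ × 18.9×10⁻⁶ × 162 = 749.9 kN (tensile).

P ≈ 750 kN (tensile)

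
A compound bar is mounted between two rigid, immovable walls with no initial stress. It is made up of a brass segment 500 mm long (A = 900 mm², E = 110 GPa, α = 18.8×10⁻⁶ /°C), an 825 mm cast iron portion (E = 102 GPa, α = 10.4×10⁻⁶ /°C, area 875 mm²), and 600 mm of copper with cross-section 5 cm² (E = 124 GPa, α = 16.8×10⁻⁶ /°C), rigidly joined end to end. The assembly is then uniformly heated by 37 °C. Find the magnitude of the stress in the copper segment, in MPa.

Free thermal expansion of the whole bar: Σ αᵢΔT Lᵢ = 18.8×10⁻⁶×37×500 + 10.4×10⁻⁶×37×825 + 16.8×10⁻⁶×37×600 = 1.038 mm.
The rigid supports impose zero overall length change; the single axial force P common to all segments must satisfy P Σ Lᵢ/(AᵢEᵢ) = δ_free.
The series flexibility is Σ Lᵢ/(AᵢEᵢ) = 500/(900×110×10³) + 825/(875×102×10³) + 600/(500×124×10³) = 2.397×10⁻⁵ mm/N.
P = 1.038 / 2.397×10⁻⁵ = 43310 N = 43.31 kN, compressive.
σ_{copper} = P / A = 43310 / 500 = 86.62 MPa.

σ ≈ 86.6 MPa (compressive)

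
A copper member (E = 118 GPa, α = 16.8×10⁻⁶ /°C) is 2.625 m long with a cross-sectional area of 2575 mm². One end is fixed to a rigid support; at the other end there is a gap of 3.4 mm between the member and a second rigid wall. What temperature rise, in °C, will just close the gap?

Contact occurs when the free expansion equals the gap: αΔT L = 3.4 mm.
ΔT = 3.4 / (16.8×10⁻⁶ × 2625) = 77.1 °C.

ΔT ≈ 77.1 °C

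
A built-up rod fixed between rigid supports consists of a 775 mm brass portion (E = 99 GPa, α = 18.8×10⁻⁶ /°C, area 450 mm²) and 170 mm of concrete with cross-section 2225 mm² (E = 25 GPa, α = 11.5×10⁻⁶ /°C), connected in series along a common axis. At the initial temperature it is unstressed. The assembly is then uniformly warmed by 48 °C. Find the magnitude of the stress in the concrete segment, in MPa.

Free thermal expansion of the whole bar: Σ αᵢΔT Lᵢ = 18.8×10⁻⁶×48×775 + 11.5×10⁻⁶×48×170 = 0.7932 mm.
The walls prevent any net length change, so an axial force P (same in every segment) develops. Compatibility: P · Σ Lᵢ/(AᵢEᵢ) = δ_free.
Σ Lᵢ/(AᵢEᵢ) = 775/(450×99×10³) + 170/(2225×25×10³) = 2.045×10⁻⁵ mm/N.
P = 0.7932 / 2.045×10⁻⁵ = 38780 N = 38.78 kN, compressive.
σ_{concrete} = P / A = 38780 / 2225 = 17.43 MPa.

σ ≈ 17.4 MPa (compressive)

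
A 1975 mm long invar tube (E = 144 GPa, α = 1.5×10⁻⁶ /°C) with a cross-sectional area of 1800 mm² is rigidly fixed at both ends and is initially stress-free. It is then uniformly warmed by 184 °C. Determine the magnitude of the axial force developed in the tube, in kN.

With zero net strain, σ = E·αΔT = 144 GPa × 1.5×10⁻⁶ × 184 = 39.74 MPa.
Axial force P = σA = 39.74 × 1800 = 71540 N = 71.54 kN, compressive.

P ≈ 71.5 kN (compressive)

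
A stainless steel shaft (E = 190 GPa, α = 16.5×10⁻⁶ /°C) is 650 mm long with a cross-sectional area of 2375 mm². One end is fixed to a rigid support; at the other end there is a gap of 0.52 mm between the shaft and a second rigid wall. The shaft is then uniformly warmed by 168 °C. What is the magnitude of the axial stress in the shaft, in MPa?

σ ≈ 375 MPa (compressive)

If the wall were absent the shaft would grow by αΔT L = 16.5×10⁻⁶ × 168 × 650 = 1.802 mm.
This exceeds the 0.52 mm gap, so the wall pushes back. The portion of expansion that must be recovered elastically is δ_free − gap = 1.802 − 0.52 = 1.282 mm.
So σ = E(δ_free − g)/L = 190×10³ × 1.282/650 = 374.7 MPa.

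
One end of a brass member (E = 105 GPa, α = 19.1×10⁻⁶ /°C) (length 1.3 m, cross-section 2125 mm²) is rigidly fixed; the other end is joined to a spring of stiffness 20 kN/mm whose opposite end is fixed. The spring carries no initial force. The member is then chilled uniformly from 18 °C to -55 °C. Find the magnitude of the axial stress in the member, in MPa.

σ ≈ 15.3 MPa (tensile)

If the spring were absent the member would shorten by αΔT L = 19.1×10⁻⁶ × 73 × 1300 = 1.813 mm.
With a force P in the spring, the elastic change of the member is PL/(AE) and that of the spring is P/k; compatibility requires their sum to equal δ_free.
P [ L/(AE) + 1/k ] = δ_free → P [ 1300/(2125×105×10³) + 1/(20×10³) ] = 1.813.
P = 1.813 / 5.583×10⁻⁵ = 32470 N.
σ = P/A = 32470/2125 = 15.28 MPa.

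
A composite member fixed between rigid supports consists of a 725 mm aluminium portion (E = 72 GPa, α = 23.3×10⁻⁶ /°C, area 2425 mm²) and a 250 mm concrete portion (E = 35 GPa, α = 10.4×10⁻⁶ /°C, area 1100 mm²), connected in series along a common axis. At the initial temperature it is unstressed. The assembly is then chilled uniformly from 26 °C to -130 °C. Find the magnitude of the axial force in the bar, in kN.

P ≈ 286 kN (tensile)

Free thermal contraction of the whole bar: Σ αᵢΔT Lᵢ = 23.3×10⁻⁶×156×725 + 10.4×10⁻⁶×156×250 = 3.041 mm.
The rigid supports impose zero overall length change; the single axial force P common to all segments must satisfy P Σ Lᵢ/(AᵢEᵢ) = δ_free.
The series flexibility is Σ Lᵢ/(AᵢEᵢ) = 725/(2425×72×10³) + 250/(1100×35×10³) = 1.065×10⁻⁵ mm/N.
So P = 3.041 / 1.065×10⁻⁵ = 285.6 kN, tensile.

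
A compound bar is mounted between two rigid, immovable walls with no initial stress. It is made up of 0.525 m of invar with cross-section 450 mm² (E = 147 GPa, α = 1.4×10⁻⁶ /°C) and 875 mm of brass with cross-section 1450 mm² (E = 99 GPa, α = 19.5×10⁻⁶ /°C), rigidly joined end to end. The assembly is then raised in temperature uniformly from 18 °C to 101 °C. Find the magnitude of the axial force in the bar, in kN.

With the walls removed the bar would change length by δ_free = Σ αᵢΔT Lᵢ = 1.4×10⁻⁶×83×525 + 19.5×10⁻⁶×83×875 = 1.477 mm.
Since the ends are fixed, an axial force P builds up, equal in every segment, with P · Σ Lᵢ/(AᵢEᵢ) = δ_free.
Σ Lᵢ/(AᵢEᵢ) = 525/(450×147×10³) + 875/(1450×99×10³) = 1.403×10⁻⁵ mm/N.
Hence P = δ_free / Σ(L/AE) = 1.477/1.403×10⁻⁵ = 105.3 kN (compressive).

P ≈ 105 kN (compressive)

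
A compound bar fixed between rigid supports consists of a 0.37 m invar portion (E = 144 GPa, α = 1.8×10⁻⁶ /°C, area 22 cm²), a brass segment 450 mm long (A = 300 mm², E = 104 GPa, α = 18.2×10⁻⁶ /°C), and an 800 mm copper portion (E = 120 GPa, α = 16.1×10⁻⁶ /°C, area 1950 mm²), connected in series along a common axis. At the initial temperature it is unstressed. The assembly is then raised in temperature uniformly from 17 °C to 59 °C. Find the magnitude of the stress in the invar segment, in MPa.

If the supports were absent, the total length change would be Σ αᵢΔT Lᵢ = 1.8×10⁻⁶×42×370 + 18.2×10⁻⁶×42×450 + 16.1×10⁻⁶×42×800 = 0.9129 mm.
The rigid supports impose zero overall length change; the single axial force P common to all segments must satisfy P Σ Lᵢ/(AᵢEᵢ) = δ_free.
The series flexibility is Σ Lᵢ/(AᵢEᵢ) = 370/(2200×144×10³) + 450/(300×104×10³) + 800/(1950×120×10³) = 1.901×10⁻⁵ mm/N.
Hence P = δ_free / Σ(L/AE) = 0.9129/1.901×10⁻⁵ = 48.02 kN (compressive).
σ_{invar} = P / A = 48020 / 2200 = 21.83 MPa.

σ ≈ 21.8 MPa (compressive)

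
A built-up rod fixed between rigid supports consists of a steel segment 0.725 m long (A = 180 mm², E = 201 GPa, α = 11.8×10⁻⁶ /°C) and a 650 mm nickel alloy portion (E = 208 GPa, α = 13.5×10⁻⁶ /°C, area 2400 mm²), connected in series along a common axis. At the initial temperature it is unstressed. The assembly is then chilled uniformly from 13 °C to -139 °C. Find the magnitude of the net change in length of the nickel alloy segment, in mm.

If the supports were absent, the total length change would be Σ αᵢΔT Lᵢ = 11.8×10⁻⁶×152×725 + 13.5×10⁻⁶×152×650 = 2.634 mm.
The rigid supports impose zero overall length change; the single axial force P common to all segments must satisfy P Σ Lᵢ/(AᵢEᵢ) = δ_free.
The series flexibility is Σ Lᵢ/(AᵢEᵢ) = 725/(180×201×10³) + 650/(2400×208×10³) = 2.134×10⁻⁵ mm/N.
So P = 2.634 / 2.134×10⁻⁵ = 123.4 kN, tensile.
For the nickel alloy segment, free thermal change = 13.5×10⁻⁶×152×650 = 1.334 mm and elastic change from P = 123400×650/(2400×208×10³) = 0.1607 mm; these oppose, so the net change is 1.17 mm (segment shortens).

|ΔL| ≈ 1.17 mm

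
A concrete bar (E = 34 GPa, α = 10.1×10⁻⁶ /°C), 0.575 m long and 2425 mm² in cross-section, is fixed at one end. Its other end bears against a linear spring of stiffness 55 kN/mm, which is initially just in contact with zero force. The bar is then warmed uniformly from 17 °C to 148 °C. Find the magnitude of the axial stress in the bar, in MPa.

If the spring were absent the bar would lengthen by αΔT L = 10.1×10⁻⁶ × 131 × 575 = 0.7608 mm.
Let P be the compressive force at the spring. The bar shortens elastically by PL/(AE) and the spring compresses by P/k; together these equal δ_free.
P [ L/(AE) + 1/k ] = δ_free → P [ 575/(2425×34×10³) + 1/(55×10³) ] = 0.7608.
P = 0.7608 / 2.516×10⁻⁵ = 30240 N.
σ = P/A = 30240/2425 = 12.47 MPa.

σ ≈ 12.5 MPa (compressive)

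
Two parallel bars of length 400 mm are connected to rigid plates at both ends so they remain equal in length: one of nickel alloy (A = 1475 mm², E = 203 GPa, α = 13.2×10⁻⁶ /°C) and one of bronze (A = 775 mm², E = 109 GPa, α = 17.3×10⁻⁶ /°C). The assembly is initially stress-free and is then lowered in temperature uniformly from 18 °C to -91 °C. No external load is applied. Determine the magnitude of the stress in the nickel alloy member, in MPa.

σ ≈ 20 MPa (compressive)

Equilibrium of a rigid end plate with no external load gives equal and opposite internal forces ±P in the two members. Since α_{bronze} > α_{nickel alloy}, cooling drives the bronze into tension and the nickel alloy into compression.
Setting the final lengths equal and cancelling L: (α₁ − α₂)ΔT = P/(A₁E₁) + P/(A₂E₂).
|α₁ − α₂|·ΔT = 4.1×10⁻⁶ × 109 = 0.0004469.
1/(A₁E₁) + 1/(A₂E₂) = 1/(1475×203×10³) + 1/(775×109×10³) = 1.518×10⁻⁸ N⁻¹.
So P = 0.0004469 / 1.518×10⁻⁸ = 29.44 kN.
σ_{nickel alloy} = P/A₁ = 29440/1475 = 19.96 MPa, compressive.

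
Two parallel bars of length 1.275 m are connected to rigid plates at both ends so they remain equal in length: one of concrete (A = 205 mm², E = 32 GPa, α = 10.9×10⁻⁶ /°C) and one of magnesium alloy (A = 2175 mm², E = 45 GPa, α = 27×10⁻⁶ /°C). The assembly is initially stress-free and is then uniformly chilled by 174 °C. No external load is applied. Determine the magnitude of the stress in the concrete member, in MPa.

σ ≈ 84 MPa (compressive)

The magnesium alloy has the larger α, so on cooling it would change length more than the concrete if both were free. The rigid plates force a common final length, so the magnesium alloy is put into tension and the concrete into compression, with equal and opposite forces P (no external load).
Compatibility of the two members (thermal + elastic change equal): (α₁ − α₂)ΔT = P·[1/(A₁E₁) + 1/(A₂E₂)].
|α₁ − α₂|·ΔT = 16.1×10⁻⁶ × 174 = 0.002801.
1/(A₁E₁) + 1/(A₂E₂) = 1/(205×32×10³) + 1/(2175×45×10³) = 1.627×10⁻⁷ N⁻¹.
So P = 0.002801 / 1.627×10⁻⁷ = 17.22 kN.
σ_{concrete} = P/A₁ = 17220/205 = 84.01 MPa, compressive.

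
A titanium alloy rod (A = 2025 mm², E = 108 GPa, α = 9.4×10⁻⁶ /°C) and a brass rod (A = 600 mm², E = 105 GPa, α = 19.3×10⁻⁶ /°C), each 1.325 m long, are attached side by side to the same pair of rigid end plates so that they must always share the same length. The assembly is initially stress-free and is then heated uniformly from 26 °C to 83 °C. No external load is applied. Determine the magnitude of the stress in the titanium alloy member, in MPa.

σ ≈ 13.6 MPa (tensile)

Equilibrium of a rigid end plate with no external load gives equal and opposite internal forces ±P in the two members. Since α_{brass} > α_{titanium alloy}, heating drives the brass into compression and the titanium alloy into tension.
Equating the net (thermal + elastic) strains gives |α₁ − α₂|·ΔT = P·[1/(A₁E₁) + 1/(A₂E₂)].
|α₁ − α₂|·ΔT = 9.9×10⁻⁶ × 57 = 0.0005643.
1/(A₁E₁) + 1/(A₂E₂) = 1/(2025×108×10³) + 1/(600×105×10³) = 2.045×10⁻⁸ N⁻¹.
So P = 0.0005643 / 2.045×10⁻⁸ = 27.6 kN.
σ_{titanium alloy} = P/A₁ = 27600/2025 = 13.63 MPa, tensile.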